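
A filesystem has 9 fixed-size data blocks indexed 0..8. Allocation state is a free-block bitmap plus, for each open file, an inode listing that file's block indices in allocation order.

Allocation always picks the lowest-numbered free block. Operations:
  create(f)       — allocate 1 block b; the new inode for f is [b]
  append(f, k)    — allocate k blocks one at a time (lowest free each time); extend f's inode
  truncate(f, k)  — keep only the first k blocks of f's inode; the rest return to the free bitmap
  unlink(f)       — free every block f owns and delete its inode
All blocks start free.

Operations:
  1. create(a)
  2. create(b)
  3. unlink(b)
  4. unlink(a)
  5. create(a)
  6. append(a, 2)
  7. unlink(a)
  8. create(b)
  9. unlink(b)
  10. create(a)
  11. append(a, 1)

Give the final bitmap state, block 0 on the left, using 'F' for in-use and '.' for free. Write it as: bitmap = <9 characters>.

  1. create(a)  ⇒  F........  {a→[0]}
  2. create(b)  ⇒  FF.......  {a→[0]; b→[1]}
  3. unlink(b)  ⇒  F........  {a→[0]}
  4. unlink(a)  ⇒  .........  {}
  5. create(a)  ⇒  F........  {a→[0]}
  6. append(a, 2)  ⇒  FFF......  {a→[0, 1, 2]}
  7. unlink(a)  ⇒  .........  {}
  8. create(b)  ⇒  F........  {b→[0]}
  9. unlink(b)  ⇒  .........  {}
  10. create(a)  ⇒  F........  {a→[0]}
  11. append(a, 1)  ⇒  FF.......  {a→[0, 1]}

bitmap = FF.......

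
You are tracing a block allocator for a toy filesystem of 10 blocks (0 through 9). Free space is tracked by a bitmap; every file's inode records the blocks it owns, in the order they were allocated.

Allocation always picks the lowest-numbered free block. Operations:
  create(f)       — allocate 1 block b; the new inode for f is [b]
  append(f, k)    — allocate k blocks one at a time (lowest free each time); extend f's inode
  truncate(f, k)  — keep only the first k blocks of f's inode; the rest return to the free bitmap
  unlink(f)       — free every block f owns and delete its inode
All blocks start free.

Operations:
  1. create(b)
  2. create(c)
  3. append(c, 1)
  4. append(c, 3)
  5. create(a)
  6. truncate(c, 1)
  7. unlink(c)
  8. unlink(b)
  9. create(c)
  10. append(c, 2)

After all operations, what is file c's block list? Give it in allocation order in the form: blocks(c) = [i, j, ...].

create(b): bitmap=F......... | b=[0]
create(c): bitmap=FF........ | b=[0] c=[1]
append(c, 1): bitmap=FFF....... | b=[0] c=[1, 2]
append(c, 3): bitmap=FFFFFF.... | b=[0] c=[1, 2, 3, 4, 5]
create(a): bitmap=FFFFFFF... | a=[6] b=[0] c=[1, 2, 3, 4, 5]
truncate(c, 1): bitmap=FF....F... | a=[6] b=[0] c=[1]
unlink(c): bitmap=F.....F... | a=[6] b=[0]
unlink(b): bitmap=......F... | a=[6]
create(c): bitmap=F.....F... | a=[6] c=[0]
append(c, 2): bitmap=FFF...F... | a=[6] c=[0, 1, 2]

blocks(c) = [0, 1, 2]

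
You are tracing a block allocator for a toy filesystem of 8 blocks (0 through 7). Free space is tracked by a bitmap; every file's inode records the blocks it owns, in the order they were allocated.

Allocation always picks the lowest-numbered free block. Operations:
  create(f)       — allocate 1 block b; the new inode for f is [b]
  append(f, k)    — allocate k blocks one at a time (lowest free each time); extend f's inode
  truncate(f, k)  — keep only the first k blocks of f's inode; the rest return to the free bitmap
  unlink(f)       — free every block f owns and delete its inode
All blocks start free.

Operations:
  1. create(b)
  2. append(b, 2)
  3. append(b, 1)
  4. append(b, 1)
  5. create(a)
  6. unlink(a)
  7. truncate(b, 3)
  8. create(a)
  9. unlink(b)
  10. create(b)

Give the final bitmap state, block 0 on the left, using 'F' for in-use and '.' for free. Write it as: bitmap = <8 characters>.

after create(b) → b:[0]  free=[F.......]
after append(b, 2) → b:[0, 1, 2]  free=[FFF.....]
after append(b, 1) → b:[0, 1, 2, 3]  free=[FFFF....]
after append(b, 1) → b:[0, 1, 2, 3, 4]  free=[FFFFF...]
after create(a) → a:[5], b:[0, 1, 2, 3, 4]  free=[FFFFFF..]
after unlink(a) → b:[0, 1, 2, 3, 4]  free=[FFFFF...]
after truncate(b, 3) → b:[0, 1, 2]  free=[FFF.....]
after create(a) → a:[3], b:[0, 1, 2]  free=[FFFF....]
after unlink(b) → a:[3]  free=[...F....]
after create(b) → a:[3], b:[0]  free=[F..F....]

bitmap = F..F....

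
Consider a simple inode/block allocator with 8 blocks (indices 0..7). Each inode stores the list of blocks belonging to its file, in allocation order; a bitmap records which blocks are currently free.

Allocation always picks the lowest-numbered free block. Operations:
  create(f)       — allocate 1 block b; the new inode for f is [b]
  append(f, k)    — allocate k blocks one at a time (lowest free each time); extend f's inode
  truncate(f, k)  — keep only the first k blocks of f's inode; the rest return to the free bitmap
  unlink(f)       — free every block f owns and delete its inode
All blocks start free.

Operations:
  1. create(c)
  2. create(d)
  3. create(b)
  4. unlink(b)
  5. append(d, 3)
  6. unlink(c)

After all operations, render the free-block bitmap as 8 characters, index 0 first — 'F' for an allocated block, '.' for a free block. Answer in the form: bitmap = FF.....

bitmap = .FFFF...

create(c): bitmap=F....... | c=[0]
create(d): bitmap=FF...... | c=[0] d=[1]
create(b): bitmap=FFF..... | b=[2] c=[0] d=[1]
unlink(b): bitmap=FF...... | c=[0] d=[1]
append(d, 3): bitmap=FFFFF... | c=[0] d=[1, 2, 3, 4]
unlink(c): bitmap=.FFFF... | d=[1, 2, 3, 4]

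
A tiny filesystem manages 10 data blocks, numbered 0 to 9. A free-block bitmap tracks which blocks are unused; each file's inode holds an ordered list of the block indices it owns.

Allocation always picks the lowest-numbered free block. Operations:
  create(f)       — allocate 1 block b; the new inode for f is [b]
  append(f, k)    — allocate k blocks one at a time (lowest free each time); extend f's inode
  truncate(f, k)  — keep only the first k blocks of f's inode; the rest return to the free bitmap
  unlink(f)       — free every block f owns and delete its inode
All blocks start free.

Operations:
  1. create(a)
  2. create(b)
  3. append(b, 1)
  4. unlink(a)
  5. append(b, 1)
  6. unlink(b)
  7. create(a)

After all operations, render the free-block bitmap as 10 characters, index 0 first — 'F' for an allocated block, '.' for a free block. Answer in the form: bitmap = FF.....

  1. create(a)  ⇒  F.........  {a→[0]}
  2. create(b)  ⇒  FF........  {a→[0]; b→[1]}
  3. append(b, 1)  ⇒  FFF.......  {a→[0]; b→[1, 2]}
  4. unlink(a)  ⇒  .FF.......  {b→[1, 2]}
  5. append(b, 1)  ⇒  FFF.......  {b→[1, 2, 0]}
  6. unlink(b)  ⇒  ..........  {}
  7. create(a)  ⇒  F.........  {a→[0]}

bitmap = F.........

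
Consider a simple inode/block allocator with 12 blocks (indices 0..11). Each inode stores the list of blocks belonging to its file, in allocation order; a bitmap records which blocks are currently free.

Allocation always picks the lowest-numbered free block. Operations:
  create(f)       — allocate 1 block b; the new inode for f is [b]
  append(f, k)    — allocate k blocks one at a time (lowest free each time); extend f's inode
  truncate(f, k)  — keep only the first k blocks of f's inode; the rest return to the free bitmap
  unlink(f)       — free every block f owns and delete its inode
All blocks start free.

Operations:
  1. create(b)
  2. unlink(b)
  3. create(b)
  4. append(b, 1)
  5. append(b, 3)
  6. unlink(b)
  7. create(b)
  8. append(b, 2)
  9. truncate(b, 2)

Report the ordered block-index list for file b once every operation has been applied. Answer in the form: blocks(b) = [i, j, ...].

  1. create(b)  ⇒  F...........  {b→[0]}
  2. unlink(b)  ⇒  ............  {}
  3. create(b)  ⇒  F...........  {b→[0]}
  4. append(b, 1)  ⇒  FF..........  {b→[0, 1]}
  5. append(b, 3)  ⇒  FFFFF.......  {b→[0, 1, 2, 3, 4]}
  6. unlink(b)  ⇒  ............  {}
  7. create(b)  ⇒  F...........  {b→[0]}
  8. append(b, 2)  ⇒  FFF.........  {b→[0, 1, 2]}
  9. truncate(b, 2)  ⇒  FF..........  {b→[0, 1]}

blocks(b) = [0, 1]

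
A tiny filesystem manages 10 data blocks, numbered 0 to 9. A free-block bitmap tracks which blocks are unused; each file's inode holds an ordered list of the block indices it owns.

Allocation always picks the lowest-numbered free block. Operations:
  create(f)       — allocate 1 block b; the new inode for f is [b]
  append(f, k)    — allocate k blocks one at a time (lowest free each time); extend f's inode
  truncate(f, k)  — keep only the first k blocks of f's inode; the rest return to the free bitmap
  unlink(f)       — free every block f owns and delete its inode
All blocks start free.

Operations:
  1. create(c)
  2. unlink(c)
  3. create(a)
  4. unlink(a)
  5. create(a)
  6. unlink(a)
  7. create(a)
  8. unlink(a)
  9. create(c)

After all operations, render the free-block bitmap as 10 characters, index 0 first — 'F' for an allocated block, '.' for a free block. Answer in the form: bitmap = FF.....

bitmap = F.........

after create(c) → c:[0]  free=[F.........]
after unlink(c) →   free=[..........]
after create(a) → a:[0]  free=[F.........]
after unlink(a) →   free=[..........]
after create(a) → a:[0]  free=[F.........]
after unlink(a) →   free=[..........]
after create(a) → a:[0]  free=[F.........]
after unlink(a) →   free=[..........]
after create(c) → c:[0]  free=[F.........]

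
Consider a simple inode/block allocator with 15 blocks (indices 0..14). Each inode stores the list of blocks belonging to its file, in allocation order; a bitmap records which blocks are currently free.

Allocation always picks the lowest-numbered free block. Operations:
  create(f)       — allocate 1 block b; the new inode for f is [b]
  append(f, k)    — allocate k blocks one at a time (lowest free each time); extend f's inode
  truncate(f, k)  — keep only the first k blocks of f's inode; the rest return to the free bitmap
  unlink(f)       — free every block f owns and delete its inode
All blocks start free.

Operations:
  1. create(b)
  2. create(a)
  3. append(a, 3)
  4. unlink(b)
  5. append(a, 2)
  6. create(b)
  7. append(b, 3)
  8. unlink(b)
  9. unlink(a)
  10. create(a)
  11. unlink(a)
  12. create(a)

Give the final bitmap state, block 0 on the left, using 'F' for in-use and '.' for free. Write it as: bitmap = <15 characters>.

bitmap = F..............

after create(b) → b:[0]  free=[F..............]
after create(a) → a:[1], b:[0]  free=[FF.............]
after append(a, 3) → a:[1, 2, 3, 4], b:[0]  free=[FFFFF..........]
after unlink(b) → a:[1, 2, 3, 4]  free=[.FFFF..........]
after append(a, 2) → a:[1, 2, 3, 4, 0, 5]  free=[FFFFFF.........]
after create(b) → a:[1, 2, 3, 4, 0, 5], b:[6]  free=[FFFFFFF........]
after append(b, 3) → a:[1, 2, 3, 4, 0, 5], b:[6, 7, 8, 9]  free=[FFFFFFFFFF.....]
after unlink(b) → a:[1, 2, 3, 4, 0, 5]  free=[FFFFFF.........]
after unlink(a) →   free=[...............]
after create(a) → a:[0]  free=[F..............]
after unlink(a) →   free=[...............]
after create(a) → a:[0]  free=[F..............]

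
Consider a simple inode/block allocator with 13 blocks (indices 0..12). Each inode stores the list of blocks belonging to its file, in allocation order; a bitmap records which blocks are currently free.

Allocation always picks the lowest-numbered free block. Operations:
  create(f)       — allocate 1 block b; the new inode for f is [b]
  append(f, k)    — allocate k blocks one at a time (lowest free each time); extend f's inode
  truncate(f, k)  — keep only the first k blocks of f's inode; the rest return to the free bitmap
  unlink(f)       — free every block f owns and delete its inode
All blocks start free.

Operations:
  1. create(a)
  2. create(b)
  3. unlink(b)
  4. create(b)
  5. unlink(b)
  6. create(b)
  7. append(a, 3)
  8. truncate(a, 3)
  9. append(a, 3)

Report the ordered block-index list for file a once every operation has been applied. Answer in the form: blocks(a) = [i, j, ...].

blocks(a) = [0, 2, 3, 4, 5, 6]

[1] create(a) — a=0 (map F............)
[2] create(b) — a=0 b=1 (map FF...........)
[3] unlink(b) — a=0 (map F............)
[4] create(b) — a=0 b=1 (map FF...........)
[5] unlink(b) — a=0 (map F............)
[6] create(b) — a=0 b=1 (map FF...........)
[7] append(a, 3) — a=0,2,3,4 b=1 (map FFFFF........)
[8] truncate(a, 3) — a=0,2,3 b=1 (map FFFF.........)
[9] append(a, 3) — a=0,2,3,4,5,6 b=1 (map FFFFFFF......)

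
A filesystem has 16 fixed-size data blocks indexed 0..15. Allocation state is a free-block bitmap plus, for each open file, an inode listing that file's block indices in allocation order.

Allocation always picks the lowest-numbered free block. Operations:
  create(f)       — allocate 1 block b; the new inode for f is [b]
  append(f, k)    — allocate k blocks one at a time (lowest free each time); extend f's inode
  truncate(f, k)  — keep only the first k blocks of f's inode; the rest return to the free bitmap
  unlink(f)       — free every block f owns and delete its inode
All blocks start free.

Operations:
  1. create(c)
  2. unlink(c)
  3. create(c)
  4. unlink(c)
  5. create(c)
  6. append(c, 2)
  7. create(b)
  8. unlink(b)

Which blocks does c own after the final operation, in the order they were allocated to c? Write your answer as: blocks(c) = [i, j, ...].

after create(c) → c:[0]  free=[F...............]
after unlink(c) →   free=[................]
after create(c) → c:[0]  free=[F...............]
after unlink(c) →   free=[................]
after create(c) → c:[0]  free=[F...............]
after append(c, 2) → c:[0, 1, 2]  free=[FFF.............]
after create(b) → b:[3], c:[0, 1, 2]  free=[FFFF............]
after unlink(b) → c:[0, 1, 2]  free=[FFF.............]

blocks(c) = [0, 1, 2]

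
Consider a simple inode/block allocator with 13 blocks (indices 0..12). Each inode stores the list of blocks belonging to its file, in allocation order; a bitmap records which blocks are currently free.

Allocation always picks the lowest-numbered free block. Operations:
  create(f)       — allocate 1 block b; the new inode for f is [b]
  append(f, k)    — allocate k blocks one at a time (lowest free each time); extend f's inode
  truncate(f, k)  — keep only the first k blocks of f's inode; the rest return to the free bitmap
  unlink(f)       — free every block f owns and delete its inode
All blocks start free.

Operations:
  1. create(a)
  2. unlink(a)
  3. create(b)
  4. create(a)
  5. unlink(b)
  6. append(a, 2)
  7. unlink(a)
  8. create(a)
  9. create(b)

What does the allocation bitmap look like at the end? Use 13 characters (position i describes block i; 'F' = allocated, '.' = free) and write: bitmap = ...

bitmap = FF...........

create(a): bitmap=F............ | a=[0]
unlink(a): bitmap=............. | 
create(b): bitmap=F............ | b=[0]
create(a): bitmap=FF........... | a=[1] b=[0]
unlink(b): bitmap=.F........... | a=[1]
append(a, 2): bitmap=FFF.......... | a=[1, 0, 2]
unlink(a): bitmap=............. | 
create(a): bitmap=F............ | a=[0]
create(b): bitmap=FF........... | a=[0] b=[1]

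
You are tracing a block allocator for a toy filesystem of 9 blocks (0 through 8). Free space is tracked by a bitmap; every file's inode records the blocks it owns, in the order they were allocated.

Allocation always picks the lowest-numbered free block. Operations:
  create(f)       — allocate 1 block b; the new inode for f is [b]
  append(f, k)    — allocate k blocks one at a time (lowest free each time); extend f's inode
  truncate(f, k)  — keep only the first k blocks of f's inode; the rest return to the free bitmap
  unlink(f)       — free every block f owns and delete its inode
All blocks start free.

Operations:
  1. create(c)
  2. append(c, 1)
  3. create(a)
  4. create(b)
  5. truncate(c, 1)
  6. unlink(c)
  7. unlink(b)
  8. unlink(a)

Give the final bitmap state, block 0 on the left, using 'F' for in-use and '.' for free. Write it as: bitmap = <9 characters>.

bitmap = .........

[1] create(c) — c=0 (map F........)
[2] append(c, 1) — c=0,1 (map FF.......)
[3] create(a) — a=2 c=0,1 (map FFF......)
[4] create(b) — a=2 b=3 c=0,1 (map FFFF.....)
[5] truncate(c, 1) — a=2 b=3 c=0 (map F.FF.....)
[6] unlink(c) — a=2 b=3 (map ..FF.....)
[7] unlink(b) — a=2 (map ..F......)
[8] unlink(a) —  (map .........)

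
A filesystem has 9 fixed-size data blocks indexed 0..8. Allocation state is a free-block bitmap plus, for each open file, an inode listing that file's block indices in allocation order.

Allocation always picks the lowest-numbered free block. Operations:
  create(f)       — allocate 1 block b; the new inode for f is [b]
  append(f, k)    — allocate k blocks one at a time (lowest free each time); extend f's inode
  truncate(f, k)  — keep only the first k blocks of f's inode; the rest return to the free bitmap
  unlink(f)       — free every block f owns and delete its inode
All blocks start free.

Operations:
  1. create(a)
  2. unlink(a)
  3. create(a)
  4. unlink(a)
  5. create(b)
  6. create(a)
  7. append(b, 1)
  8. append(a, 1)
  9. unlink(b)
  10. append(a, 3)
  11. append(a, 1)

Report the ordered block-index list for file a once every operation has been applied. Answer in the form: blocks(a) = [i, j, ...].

[1] create(a) — a=0 (map F........)
[2] unlink(a) —  (map .........)
[3] create(a) — a=0 (map F........)
[4] unlink(a) —  (map .........)
[5] create(b) — b=0 (map F........)
[6] create(a) — a=1 b=0 (map FF.......)
[7] append(b, 1) — a=1 b=0,2 (map FFF......)
[8] append(a, 1) — a=1,3 b=0,2 (map FFFF.....)
[9] unlink(b) — a=1,3 (map .F.F.....)
[10] append(a, 3) — a=1,3,0,2,4 (map FFFFF....)
[11] append(a, 1) — a=1,3,0,2,4,5 (map FFFFFF...)

blocks(a) = [1, 3, 0, 2, 4, 5]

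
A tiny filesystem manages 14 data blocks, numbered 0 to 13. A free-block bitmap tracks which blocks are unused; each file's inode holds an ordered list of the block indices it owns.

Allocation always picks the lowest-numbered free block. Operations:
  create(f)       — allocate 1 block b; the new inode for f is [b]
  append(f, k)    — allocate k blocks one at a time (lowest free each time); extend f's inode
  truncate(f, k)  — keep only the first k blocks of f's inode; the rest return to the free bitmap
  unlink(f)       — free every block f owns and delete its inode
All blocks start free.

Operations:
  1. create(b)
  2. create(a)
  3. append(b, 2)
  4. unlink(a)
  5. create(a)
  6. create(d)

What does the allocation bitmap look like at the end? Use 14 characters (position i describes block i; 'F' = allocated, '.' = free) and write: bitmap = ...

bitmap = FFFFF.........

[1] create(b) — b=0 (map F.............)
[2] create(a) — a=1 b=0 (map FF............)
[3] append(b, 2) — a=1 b=0,2,3 (map FFFF..........)
[4] unlink(a) — b=0,2,3 (map F.FF..........)
[5] create(a) — a=1 b=0,2,3 (map FFFF..........)
[6] create(d) — a=1 b=0,2,3 d=4 (map FFFFF.........)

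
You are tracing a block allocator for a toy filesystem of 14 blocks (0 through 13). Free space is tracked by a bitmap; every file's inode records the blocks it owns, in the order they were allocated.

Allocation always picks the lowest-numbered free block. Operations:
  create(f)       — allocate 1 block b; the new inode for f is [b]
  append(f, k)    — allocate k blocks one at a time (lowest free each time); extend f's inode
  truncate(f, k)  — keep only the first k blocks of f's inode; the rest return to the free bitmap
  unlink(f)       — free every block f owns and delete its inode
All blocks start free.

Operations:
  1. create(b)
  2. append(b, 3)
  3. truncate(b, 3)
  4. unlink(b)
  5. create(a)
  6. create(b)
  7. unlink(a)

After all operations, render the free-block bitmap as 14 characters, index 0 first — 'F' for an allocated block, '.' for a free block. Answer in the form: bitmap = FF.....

[1] create(b) — b=0 (map F.............)
[2] append(b, 3) — b=0,1,2,3 (map FFFF..........)
[3] truncate(b, 3) — b=0,1,2 (map FFF...........)
[4] unlink(b) —  (map ..............)
[5] create(a) — a=0 (map F.............)
[6] create(b) — a=0 b=1 (map FF............)
[7] unlink(a) — b=1 (map .F............)

bitmap = .F............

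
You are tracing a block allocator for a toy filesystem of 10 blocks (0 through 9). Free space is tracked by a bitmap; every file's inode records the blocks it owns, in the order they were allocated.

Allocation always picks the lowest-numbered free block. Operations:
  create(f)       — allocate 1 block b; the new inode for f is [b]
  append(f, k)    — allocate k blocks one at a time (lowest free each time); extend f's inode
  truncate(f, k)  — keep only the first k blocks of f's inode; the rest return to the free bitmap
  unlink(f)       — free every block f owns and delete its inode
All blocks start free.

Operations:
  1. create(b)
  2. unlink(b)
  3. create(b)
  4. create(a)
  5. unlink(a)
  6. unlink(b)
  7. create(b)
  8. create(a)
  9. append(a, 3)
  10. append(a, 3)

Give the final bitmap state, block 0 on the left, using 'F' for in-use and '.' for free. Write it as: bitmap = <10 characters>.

bitmap = FFFFFFFF..

after create(b) → b:[0]  free=[F.........]
after unlink(b) →   free=[..........]
after create(b) → b:[0]  free=[F.........]
after create(a) → a:[1], b:[0]  free=[FF........]
after unlink(a) → b:[0]  free=[F.........]
after unlink(b) →   free=[..........]
after create(b) → b:[0]  free=[F.........]
after create(a) → a:[1], b:[0]  free=[FF........]
after append(a, 3) → a:[1, 2, 3, 4], b:[0]  free=[FFFFF.....]
after append(a, 3) → a:[1, 2, 3, 4, 5, 6, 7], b:[0]  free=[FFFFFFFF..]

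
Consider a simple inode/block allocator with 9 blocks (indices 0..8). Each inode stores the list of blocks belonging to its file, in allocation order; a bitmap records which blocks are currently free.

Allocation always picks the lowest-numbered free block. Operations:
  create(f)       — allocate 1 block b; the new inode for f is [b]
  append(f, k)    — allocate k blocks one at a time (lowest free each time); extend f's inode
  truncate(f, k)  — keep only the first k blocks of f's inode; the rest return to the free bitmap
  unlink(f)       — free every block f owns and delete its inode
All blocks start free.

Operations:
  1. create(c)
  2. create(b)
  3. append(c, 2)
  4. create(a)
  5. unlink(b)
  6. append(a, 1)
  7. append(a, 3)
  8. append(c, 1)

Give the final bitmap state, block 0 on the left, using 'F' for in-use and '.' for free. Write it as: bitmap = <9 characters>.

bitmap = FFFFFFFFF

[1] create(c) — c=0 (map F........)
[2] create(b) — b=1 c=0 (map FF.......)
[3] append(c, 2) — b=1 c=0,2,3 (map FFFF.....)
[4] create(a) — a=4 b=1 c=0,2,3 (map FFFFF....)
[5] unlink(b) — a=4 c=0,2,3 (map F.FFF....)
[6] append(a, 1) — a=4,1 c=0,2,3 (map FFFFF....)
[7] append(a, 3) — a=4,1,5,6,7 c=0,2,3 (map FFFFFFFF.)
[8] append(c, 1) — a=4,1,5,6,7 c=0,2,3,8 (map FFFFFFFFF)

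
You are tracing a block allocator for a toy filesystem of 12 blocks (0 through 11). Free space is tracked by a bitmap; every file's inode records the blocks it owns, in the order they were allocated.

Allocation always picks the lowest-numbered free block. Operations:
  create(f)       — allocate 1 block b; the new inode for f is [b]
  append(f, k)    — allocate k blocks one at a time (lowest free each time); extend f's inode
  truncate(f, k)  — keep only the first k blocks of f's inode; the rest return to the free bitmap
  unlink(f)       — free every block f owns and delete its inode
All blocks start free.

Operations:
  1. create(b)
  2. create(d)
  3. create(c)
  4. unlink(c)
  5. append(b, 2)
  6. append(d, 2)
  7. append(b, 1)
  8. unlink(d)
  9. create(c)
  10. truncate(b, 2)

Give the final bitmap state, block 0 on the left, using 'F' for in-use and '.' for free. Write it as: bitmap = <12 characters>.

bitmap = FFF.........

after create(b) → b:[0]  free=[F...........]
after create(d) → b:[0], d:[1]  free=[FF..........]
after create(c) → b:[0], c:[2], d:[1]  free=[FFF.........]
after unlink(c) → b:[0], d:[1]  free=[FF..........]
after append(b, 2) → b:[0, 2, 3], d:[1]  free=[FFFF........]
after append(d, 2) → b:[0, 2, 3], d:[1, 4, 5]  free=[FFFFFF......]
after append(b, 1) → b:[0, 2, 3, 6], d:[1, 4, 5]  free=[FFFFFFF.....]
after unlink(d) → b:[0, 2, 3, 6]  free=[F.FF..F.....]
after create(c) → b:[0, 2, 3, 6], c:[1]  free=[FFFF..F.....]
after truncate(b, 2) → b:[0, 2], c:[1]  free=[FFF.........]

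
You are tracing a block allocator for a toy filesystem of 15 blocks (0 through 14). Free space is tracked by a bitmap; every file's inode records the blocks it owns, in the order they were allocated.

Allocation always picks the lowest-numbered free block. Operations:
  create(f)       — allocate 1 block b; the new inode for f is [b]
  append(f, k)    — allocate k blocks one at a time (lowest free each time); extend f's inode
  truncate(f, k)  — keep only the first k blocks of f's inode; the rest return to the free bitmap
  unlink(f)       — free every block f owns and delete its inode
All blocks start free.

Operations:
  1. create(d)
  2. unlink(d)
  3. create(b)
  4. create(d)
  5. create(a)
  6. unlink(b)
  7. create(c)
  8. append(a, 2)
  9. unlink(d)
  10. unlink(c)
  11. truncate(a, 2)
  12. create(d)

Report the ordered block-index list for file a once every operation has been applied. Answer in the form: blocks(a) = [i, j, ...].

after create(d) → d:[0]  free=[F..............]
after unlink(d) →   free=[...............]
after create(b) → b:[0]  free=[F..............]
after create(d) → b:[0], d:[1]  free=[FF.............]
after create(a) → a:[2], b:[0], d:[1]  free=[FFF............]
after unlink(b) → a:[2], d:[1]  free=[.FF............]
after create(c) → a:[2], c:[0], d:[1]  free=[FFF............]
after append(a, 2) → a:[2, 3, 4], c:[0], d:[1]  free=[FFFFF..........]
after unlink(d) → a:[2, 3, 4], c:[0]  free=[F.FFF..........]
after unlink(c) → a:[2, 3, 4]  free=[..FFF..........]
after truncate(a, 2) → a:[2, 3]  free=[..FF...........]
after create(d) → a:[2, 3], d:[0]  free=[F.FF...........]

blocks(a) = [2, 3]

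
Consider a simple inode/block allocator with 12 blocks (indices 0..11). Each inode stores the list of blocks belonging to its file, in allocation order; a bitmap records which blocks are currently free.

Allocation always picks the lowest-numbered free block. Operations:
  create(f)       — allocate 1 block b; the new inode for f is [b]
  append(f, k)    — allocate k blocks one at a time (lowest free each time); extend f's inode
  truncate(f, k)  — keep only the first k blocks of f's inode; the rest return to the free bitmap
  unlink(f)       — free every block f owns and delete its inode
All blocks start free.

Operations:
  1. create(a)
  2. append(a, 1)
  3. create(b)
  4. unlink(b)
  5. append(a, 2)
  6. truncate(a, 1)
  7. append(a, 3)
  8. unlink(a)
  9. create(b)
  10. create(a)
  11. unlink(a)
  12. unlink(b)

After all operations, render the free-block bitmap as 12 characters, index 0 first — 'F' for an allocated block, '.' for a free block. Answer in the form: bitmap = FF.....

after create(a) → a:[0]  free=[F...........]
after append(a, 1) → a:[0, 1]  free=[FF..........]
after create(b) → a:[0, 1], b:[2]  free=[FFF.........]
after unlink(b) → a:[0, 1]  free=[FF..........]
after append(a, 2) → a:[0, 1, 2, 3]  free=[FFFF........]
after truncate(a, 1) → a:[0]  free=[F...........]
after append(a, 3) → a:[0, 1, 2, 3]  free=[FFFF........]
after unlink(a) →   free=[............]
after create(b) → b:[0]  free=[F...........]
after create(a) → a:[1], b:[0]  free=[FF..........]
after unlink(a) → b:[0]  free=[F...........]
after unlink(b) →   free=[............]

bitmap = ............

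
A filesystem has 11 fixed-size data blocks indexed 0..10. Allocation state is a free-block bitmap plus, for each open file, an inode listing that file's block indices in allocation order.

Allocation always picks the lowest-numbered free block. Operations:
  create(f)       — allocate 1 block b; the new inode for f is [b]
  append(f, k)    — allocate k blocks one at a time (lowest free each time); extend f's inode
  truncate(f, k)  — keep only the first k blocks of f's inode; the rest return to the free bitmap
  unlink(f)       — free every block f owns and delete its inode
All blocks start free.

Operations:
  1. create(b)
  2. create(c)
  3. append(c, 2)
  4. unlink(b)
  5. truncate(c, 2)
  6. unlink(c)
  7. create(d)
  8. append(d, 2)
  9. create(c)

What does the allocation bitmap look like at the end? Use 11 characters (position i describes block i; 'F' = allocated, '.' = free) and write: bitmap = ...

bitmap = FFFF.......

after create(b) → b:[0]  free=[F..........]
after create(c) → b:[0], c:[1]  free=[FF.........]
after append(c, 2) → b:[0], c:[1, 2, 3]  free=[FFFF.......]
after unlink(b) → c:[1, 2, 3]  free=[.FFF.......]
after truncate(c, 2) → c:[1, 2]  free=[.FF........]
after unlink(c) →   free=[...........]
after create(d) → d:[0]  free=[F..........]
after append(d, 2) → d:[0, 1, 2]  free=[FFF........]
after create(c) → c:[3], d:[0, 1, 2]  free=[FFFF.......]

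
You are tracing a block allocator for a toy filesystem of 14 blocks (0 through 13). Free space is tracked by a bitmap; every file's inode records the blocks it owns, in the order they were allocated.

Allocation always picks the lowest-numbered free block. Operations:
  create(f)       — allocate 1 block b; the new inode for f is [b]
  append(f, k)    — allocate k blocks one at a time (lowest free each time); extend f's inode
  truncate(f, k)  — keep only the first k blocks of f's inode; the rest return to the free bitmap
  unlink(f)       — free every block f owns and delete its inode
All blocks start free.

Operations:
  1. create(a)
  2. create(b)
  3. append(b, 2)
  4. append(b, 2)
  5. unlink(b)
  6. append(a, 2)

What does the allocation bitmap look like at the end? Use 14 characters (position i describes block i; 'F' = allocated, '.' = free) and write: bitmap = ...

  1. create(a)  ⇒  F.............  {a→[0]}
  2. create(b)  ⇒  FF............  {a→[0]; b→[1]}
  3. append(b, 2)  ⇒  FFFF..........  {a→[0]; b→[1, 2, 3]}
  4. append(b, 2)  ⇒  FFFFFF........  {a→[0]; b→[1, 2, 3, 4, 5]}
  5. unlink(b)  ⇒  F.............  {a→[0]}
  6. append(a, 2)  ⇒  FFF...........  {a→[0, 1, 2]}

bitmap = FFF...........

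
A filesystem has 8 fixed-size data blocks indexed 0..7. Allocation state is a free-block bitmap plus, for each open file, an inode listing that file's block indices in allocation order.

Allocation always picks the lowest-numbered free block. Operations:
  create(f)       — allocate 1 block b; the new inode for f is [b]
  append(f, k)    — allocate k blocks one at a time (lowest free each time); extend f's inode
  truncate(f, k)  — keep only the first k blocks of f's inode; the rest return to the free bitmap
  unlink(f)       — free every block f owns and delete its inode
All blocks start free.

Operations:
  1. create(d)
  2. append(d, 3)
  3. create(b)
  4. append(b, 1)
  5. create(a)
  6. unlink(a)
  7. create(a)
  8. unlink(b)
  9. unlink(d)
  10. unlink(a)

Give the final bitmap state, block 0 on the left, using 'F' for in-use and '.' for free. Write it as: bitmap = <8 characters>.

  1. create(d)  ⇒  F.......  {d→[0]}
  2. append(d, 3)  ⇒  FFFF....  {d→[0, 1, 2, 3]}
  3. create(b)  ⇒  FFFFF...  {b→[4]; d→[0, 1, 2, 3]}
  4. append(b, 1)  ⇒  FFFFFF..  {b→[4, 5]; d→[0, 1, 2, 3]}
  5. create(a)  ⇒  FFFFFFF.  {a→[6]; b→[4, 5]; d→[0, 1, 2, 3]}
  6. unlink(a)  ⇒  FFFFFF..  {b→[4, 5]; d→[0, 1, 2, 3]}
  7. create(a)  ⇒  FFFFFFF.  {a→[6]; b→[4, 5]; d→[0, 1, 2, 3]}
  8. unlink(b)  ⇒  FFFF..F.  {a→[6]; d→[0, 1, 2, 3]}
  9. unlink(d)  ⇒  ......F.  {a→[6]}
  10. unlink(a)  ⇒  ........  {}

bitmap = ........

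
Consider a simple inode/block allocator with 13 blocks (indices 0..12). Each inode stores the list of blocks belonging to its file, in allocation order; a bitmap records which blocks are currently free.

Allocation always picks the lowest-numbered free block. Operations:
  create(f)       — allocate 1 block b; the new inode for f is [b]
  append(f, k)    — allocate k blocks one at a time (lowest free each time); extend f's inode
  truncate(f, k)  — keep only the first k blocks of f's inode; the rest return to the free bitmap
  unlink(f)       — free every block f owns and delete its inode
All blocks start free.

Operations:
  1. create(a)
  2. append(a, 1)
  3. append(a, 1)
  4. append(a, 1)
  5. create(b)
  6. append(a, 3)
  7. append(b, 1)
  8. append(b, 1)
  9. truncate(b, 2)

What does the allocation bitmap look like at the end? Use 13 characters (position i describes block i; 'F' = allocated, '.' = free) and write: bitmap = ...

bitmap = FFFFFFFFF....

after create(a) → a:[0]  free=[F............]
after append(a, 1) → a:[0, 1]  free=[FF...........]
after append(a, 1) → a:[0, 1, 2]  free=[FFF..........]
after append(a, 1) → a:[0, 1, 2, 3]  free=[FFFF.........]
after create(b) → a:[0, 1, 2, 3], b:[4]  free=[FFFFF........]
after append(a, 3) → a:[0, 1, 2, 3, 5, 6, 7], b:[4]  free=[FFFFFFFF.....]
after append(b, 1) → a:[0, 1, 2, 3, 5, 6, 7], b:[4, 8]  free=[FFFFFFFFF....]
after append(b, 1) → a:[0, 1, 2, 3, 5, 6, 7], b:[4, 8, 9]  free=[FFFFFFFFFF...]
after truncate(b, 2) → a:[0, 1, 2, 3, 5, 6, 7], b:[4, 8]  free=[FFFFFFFFF....]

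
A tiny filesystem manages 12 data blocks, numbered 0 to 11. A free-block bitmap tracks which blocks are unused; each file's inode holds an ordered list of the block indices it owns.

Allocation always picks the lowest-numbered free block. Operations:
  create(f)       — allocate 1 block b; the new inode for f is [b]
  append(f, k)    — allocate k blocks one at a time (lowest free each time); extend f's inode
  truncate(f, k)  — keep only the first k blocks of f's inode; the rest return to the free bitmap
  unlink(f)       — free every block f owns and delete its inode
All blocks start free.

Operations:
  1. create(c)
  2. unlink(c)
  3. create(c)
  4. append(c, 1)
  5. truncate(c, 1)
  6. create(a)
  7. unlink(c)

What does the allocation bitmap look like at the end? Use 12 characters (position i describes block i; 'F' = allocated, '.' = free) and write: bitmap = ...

bitmap = .F..........

after create(c) → c:[0]  free=[F...........]
after unlink(c) →   free=[............]
after create(c) → c:[0]  free=[F...........]
after append(c, 1) → c:[0, 1]  free=[FF..........]
after truncate(c, 1) → c:[0]  free=[F...........]
after create(a) → a:[1], c:[0]  free=[FF..........]
after unlink(c) → a:[1]  free=[.F..........]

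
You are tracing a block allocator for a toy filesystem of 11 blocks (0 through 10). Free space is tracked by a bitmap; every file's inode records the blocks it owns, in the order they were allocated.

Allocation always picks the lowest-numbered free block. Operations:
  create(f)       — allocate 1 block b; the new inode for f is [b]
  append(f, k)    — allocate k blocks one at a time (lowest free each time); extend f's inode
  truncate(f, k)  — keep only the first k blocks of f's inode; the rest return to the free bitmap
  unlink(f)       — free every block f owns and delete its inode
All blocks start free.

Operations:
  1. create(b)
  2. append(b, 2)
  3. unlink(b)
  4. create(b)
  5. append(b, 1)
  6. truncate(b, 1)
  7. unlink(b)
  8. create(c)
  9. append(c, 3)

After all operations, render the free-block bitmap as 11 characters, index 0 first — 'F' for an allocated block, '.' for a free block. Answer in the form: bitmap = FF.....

bitmap = FFFF.......

[1] create(b) — b=0 (map F..........)
[2] append(b, 2) — b=0,1,2 (map FFF........)
[3] unlink(b) —  (map ...........)
[4] create(b) — b=0 (map F..........)
[5] append(b, 1) — b=0,1 (map FF.........)
[6] truncate(b, 1) — b=0 (map F..........)
[7] unlink(b) —  (map ...........)
[8] create(c) — c=0 (map F..........)
[9] append(c, 3) — c=0,1,2,3 (map FFFF.......)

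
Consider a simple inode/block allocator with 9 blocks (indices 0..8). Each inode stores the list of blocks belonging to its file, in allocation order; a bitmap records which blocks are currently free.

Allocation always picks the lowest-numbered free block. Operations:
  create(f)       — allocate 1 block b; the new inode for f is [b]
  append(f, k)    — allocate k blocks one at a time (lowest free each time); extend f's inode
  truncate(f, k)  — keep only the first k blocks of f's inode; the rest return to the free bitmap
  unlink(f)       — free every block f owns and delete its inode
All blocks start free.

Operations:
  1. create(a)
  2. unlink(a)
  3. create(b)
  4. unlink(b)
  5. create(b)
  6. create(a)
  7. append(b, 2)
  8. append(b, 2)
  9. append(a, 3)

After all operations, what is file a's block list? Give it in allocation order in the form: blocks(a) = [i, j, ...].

after create(a) → a:[0]  free=[F........]
after unlink(a) →   free=[.........]
after create(b) → b:[0]  free=[F........]
after unlink(b) →   free=[.........]
after create(b) → b:[0]  free=[F........]
after create(a) → a:[1], b:[0]  free=[FF.......]
after append(b, 2) → a:[1], b:[0, 2, 3]  free=[FFFF.....]
after append(b, 2) → a:[1], b:[0, 2, 3, 4, 5]  free=[FFFFFF...]
after append(a, 3) → a:[1, 6, 7, 8], b:[0, 2, 3, 4, 5]  free=[FFFFFFFFF]

blocks(a) = [1, 6, 7, 8]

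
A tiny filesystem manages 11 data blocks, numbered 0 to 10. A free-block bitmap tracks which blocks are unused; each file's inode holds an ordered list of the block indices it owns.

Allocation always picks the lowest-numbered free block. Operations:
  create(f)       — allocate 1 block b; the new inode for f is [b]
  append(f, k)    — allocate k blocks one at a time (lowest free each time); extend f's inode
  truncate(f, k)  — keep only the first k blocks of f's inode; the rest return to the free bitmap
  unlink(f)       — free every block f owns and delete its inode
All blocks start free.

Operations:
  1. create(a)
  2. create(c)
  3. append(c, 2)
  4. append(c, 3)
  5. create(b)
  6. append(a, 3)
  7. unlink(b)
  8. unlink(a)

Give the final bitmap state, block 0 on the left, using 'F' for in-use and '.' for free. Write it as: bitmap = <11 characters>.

  1. create(a)  ⇒  F..........  {a→[0]}
  2. create(c)  ⇒  FF.........  {a→[0]; c→[1]}
  3. append(c, 2)  ⇒  FFFF.......  {a→[0]; c→[1, 2, 3]}
  4. append(c, 3)  ⇒  FFFFFFF....  {a→[0]; c→[1, 2, 3, 4, 5, 6]}
  5. create(b)  ⇒  FFFFFFFF...  {a→[0]; b→[7]; c→[1, 2, 3, 4, 5, 6]}
  6. append(a, 3)  ⇒  FFFFFFFFFFF  {a→[0, 8, 9, 10]; b→[7]; c→[1, 2, 3, 4, 5, 6]}
  7. unlink(b)  ⇒  FFFFFFF.FFF  {a→[0, 8, 9, 10]; c→[1, 2, 3, 4, 5, 6]}
  8. unlink(a)  ⇒  .FFFFFF....  {c→[1, 2, 3, 4, 5, 6]}

bitmap = .FFFFFF....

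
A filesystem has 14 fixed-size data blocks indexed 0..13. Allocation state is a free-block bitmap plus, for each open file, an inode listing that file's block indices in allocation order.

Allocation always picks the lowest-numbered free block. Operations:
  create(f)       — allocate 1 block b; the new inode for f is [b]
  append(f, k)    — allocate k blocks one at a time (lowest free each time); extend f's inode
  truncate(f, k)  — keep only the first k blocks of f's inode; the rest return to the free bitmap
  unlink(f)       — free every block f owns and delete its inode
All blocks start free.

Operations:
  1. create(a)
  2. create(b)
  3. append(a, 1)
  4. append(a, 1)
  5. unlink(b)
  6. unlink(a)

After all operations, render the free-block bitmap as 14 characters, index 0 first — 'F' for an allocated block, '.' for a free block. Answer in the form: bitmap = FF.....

[1] create(a) — a=0 (map F.............)
[2] create(b) — a=0 b=1 (map FF............)
[3] append(a, 1) — a=0,2 b=1 (map FFF...........)
[4] append(a, 1) — a=0,2,3 b=1 (map FFFF..........)
[5] unlink(b) — a=0,2,3 (map F.FF..........)
[6] unlink(a) —  (map ..............)

bitmap = ..............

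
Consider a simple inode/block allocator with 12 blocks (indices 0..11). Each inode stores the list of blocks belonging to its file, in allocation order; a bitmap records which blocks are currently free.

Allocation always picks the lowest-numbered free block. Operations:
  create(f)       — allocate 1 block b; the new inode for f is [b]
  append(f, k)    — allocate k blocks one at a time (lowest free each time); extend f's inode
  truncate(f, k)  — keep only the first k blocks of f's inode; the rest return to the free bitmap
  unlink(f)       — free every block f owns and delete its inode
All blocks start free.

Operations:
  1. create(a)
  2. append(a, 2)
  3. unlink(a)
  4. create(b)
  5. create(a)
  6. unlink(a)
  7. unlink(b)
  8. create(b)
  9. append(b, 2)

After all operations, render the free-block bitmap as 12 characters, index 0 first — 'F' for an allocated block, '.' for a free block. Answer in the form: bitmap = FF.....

[1] create(a) — a=0 (map F...........)
[2] append(a, 2) — a=0,1,2 (map FFF.........)
[3] unlink(a) —  (map ............)
[4] create(b) — b=0 (map F...........)
[5] create(a) — a=1 b=0 (map FF..........)
[6] unlink(a) — b=0 (map F...........)
[7] unlink(b) —  (map ............)
[8] create(b) — b=0 (map F...........)
[9] append(b, 2) — b=0,1,2 (map FFF.........)

bitmap = FFF.........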